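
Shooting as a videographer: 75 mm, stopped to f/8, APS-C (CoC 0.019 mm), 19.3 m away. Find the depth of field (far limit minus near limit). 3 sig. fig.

27.5 m

Hyperfocal distance H = f²/(N·c) + f = 75²/(8 × 0.019) + 75 = 5625/0.152 + 75 ≈ 37081.6 mm ≈ 37.08 m.
Near limit Dn = s·(H − f)/(H + s − 2f) = 19300 × (37081.6 − 75) / (37081.6 + 19300 − 2 × 75) = 19300 × 37006.6 / 56231.6 ≈ 12702 mm.
Far limit Df = s·(H − f)/(H − s) = 19300 × (37081.6 − 75) / (37081.6 − 19300) = 19300 × 37006.6 / 17781.6 ≈ 40167 mm.
Depth of field = Df − Dn = 40167 − 12702 ≈ 27465 mm ≈ 27.5 m.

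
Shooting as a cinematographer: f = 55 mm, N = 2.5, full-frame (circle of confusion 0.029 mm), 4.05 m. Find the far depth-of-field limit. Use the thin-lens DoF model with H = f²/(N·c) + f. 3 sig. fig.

Hyperfocal distance H = f²/(N·c) + f = 55²/(2.5 × 0.029) + 55 = 3025/0.0725 + 55 ≈ 41779.1 mm ≈ 41.78 m.
Far limit Df = s·(H − f)/(H − s) = 4050 × (41779.1 − 55) / (41779.1 − 4050) = 4050 × 41724.1 / 37729.1 ≈ 4478.8 mm ≈ 4.48 m.

4.48 m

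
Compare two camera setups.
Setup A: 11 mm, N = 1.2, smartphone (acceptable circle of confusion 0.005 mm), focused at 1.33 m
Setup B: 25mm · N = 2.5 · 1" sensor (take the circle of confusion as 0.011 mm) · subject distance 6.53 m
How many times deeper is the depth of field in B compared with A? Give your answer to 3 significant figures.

Setup A: H = 11²/(1.2×0.005) + 11 ≈ 20177.7 mm; DoF = Df − Dn = 1423.08 − 1248.35 ≈ 174.73 mm.
Setup B: H = 25²/(2.5×0.011) + 25 ≈ 22752.3 mm; DoF = Df − Dn = 9148.5 − 5076.9 ≈ 4071.6 mm.
Ratio = 4071.6 / 174.73 ≈ 23.3.

23.3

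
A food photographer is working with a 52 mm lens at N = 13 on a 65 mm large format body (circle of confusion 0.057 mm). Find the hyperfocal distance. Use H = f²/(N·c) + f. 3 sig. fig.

3.70 m

Hyperfocal distance H = f²/(N·c) + f = 52²/(13 × 0.057) + 52 = 2704/0.741 + 52 ≈ 3701.1 mm ≈ 3.70 m.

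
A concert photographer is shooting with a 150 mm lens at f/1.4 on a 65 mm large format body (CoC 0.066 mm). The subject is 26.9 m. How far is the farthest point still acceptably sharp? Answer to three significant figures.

30.2 m

Hyperfocal distance H = f²/(N·c) + f = 150²/(1.4 × 0.066) + 150 = 22500/0.0924 + 150 ≈ 243656.5 mm ≈ 243.7 m.
Far limit Df = s·(H − f)/(H − s) = 26900 × (243656.5 − 150) / (243656.5 − 26900) = 26900 × 243506.5 / 216756.5 ≈ 30220 mm ≈ 30.2 m.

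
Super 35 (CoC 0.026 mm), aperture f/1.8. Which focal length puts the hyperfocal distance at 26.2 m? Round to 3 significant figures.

From H = f²/(N·c) + f, with f ≪ H: f ≈ √(H·N·c) = √(26200 × 1.8 × 0.026) = √1226.2 ≈ 35.02 mm.
The +f correction barely moves this — solving exactly, f² + N·c·f − N·c·H = 0 ⇒ f = (−N·c + √((N·c)² + 4·N·c·H))/2 = (−0.0468 + √4904.6)/2 ≈ 34.993 mm, so f ≈ 35.0 mm.

35.0 mm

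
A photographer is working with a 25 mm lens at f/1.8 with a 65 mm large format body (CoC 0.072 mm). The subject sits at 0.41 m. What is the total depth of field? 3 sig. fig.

Hyperfocal distance H = f²/(N·c) + f = 25²/(1.8 × 0.072) + 25 = 625/0.1296 + 25 ≈ 4847.5 mm ≈ 4.848 m.
Near limit Dn = s·(H − f)/(H + s − 2f) = 410 × (4847.5 − 25) / (4847.5 + 410 − 2 × 25) = 410 × 4822.5 / 5207.5 ≈ 379.688 mm.
Far limit Df = s·(H − f)/(H − s) = 410 × (4847.5 − 25) / (4847.5 − 410) = 410 × 4822.5 / 4437.5 ≈ 445.572 mm.
Depth of field = Df − Dn = 445.572 − 379.688 ≈ 65.884 mm.

65.9 mm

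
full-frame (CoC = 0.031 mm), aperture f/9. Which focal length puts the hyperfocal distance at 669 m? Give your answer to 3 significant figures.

From H = f²/(N·c) + f, with f ≪ H: f ≈ √(H·N·c) = √(669000 × 9 × 0.031) = √186651 ≈ 432.0 mm.
The +f correction barely moves this — solving exactly, f² + N·c·f − N·c·H = 0 ⇒ f = (−N·c + √((N·c)² + 4·N·c·H))/2 = (−0.279 + √746604)/2 ≈ 431.89 mm, so f ≈ 432 mm.

432 mm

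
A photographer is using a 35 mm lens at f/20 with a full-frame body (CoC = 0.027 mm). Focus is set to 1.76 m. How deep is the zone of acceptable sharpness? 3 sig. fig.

6.35 m

Hyperfocal distance H = f²/(N·c) + f = 35²/(20 × 0.027) + 35 = 1225/0.54 + 35 ≈ 2303.5 mm ≈ 2.304 m.
Near limit Dn = s·(H − f)/(H + s − 2f) = 1760 × (2303.5 − 35) / (2303.5 + 1760 − 2 × 35) = 1760 × 2268.5 / 3993.5 ≈ 999.8 mm.
Far limit Df = s·(H − f)/(H − s) = 1760 × (2303.5 − 35) / (2303.5 − 1760) = 1760 × 2268.5 / 543.5 ≈ 7345.8 mm.
Depth of field = Df − Dn = 7345.8 − 999.8 ≈ 6346.0 mm ≈ 6.35 m.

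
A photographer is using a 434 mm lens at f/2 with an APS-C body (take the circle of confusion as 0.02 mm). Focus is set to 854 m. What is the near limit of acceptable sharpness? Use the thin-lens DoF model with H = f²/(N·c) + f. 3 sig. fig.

Hyperfocal distance H = f²/(N·c) + f = 434²/(2 × 0.02) + 434 = 188356/0.04 + 434 ≈ 4709334.0 mm ≈ 4709 m.
Near limit Dn = s·(H − f)/(H + s − 2f) = 854000 × (4709334.0 − 434) / (4709334.0 + 854000 − 2 × 434) = 854000 × 4708900.0 / 5562466.0 ≈ 722953 mm ≈ 723 m.

723 m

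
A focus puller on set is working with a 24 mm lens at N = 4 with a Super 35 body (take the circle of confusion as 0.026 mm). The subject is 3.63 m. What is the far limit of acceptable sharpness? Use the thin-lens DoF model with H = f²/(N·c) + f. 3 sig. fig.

Hyperfocal distance H = f²/(N·c) + f = 24²/(4 × 0.026) + 24 = 576/0.104 + 24 ≈ 5562.5 mm ≈ 5.562 m.
Far limit Df = s·(H − f)/(H − s) = 3630 × (5562.5 − 24) / (5562.5 − 3630) = 3630 × 5538.5 / 1932.5 ≈ 10404 mm ≈ 10.4 m.

10.4 m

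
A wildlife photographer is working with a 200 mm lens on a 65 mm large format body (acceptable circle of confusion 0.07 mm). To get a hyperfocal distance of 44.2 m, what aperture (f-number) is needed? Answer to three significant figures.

f/13

Rearrange H = f²/(N·c) + f for N: N = f² / ((H − f)·c).
N = 200² / ((44200 − 200) × 0.07) = 40000 / 3080 ≈ 13.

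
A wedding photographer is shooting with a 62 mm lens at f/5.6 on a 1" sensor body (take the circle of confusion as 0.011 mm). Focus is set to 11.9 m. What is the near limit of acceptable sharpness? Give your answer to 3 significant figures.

Hyperfocal distance H = f²/(N·c) + f = 62²/(5.6 × 0.011) + 62 = 3844/0.0616 + 62 ≈ 62464.6 mm ≈ 62.46 m.
Near limit Dn = s·(H − f)/(H + s − 2f) = 11900 × (62464.6 − 62) / (62464.6 + 11900 − 2 × 62) = 11900 × 62402.6 / 74240.6 ≈ 10002 mm ≈ 10.0 m.

10.0 m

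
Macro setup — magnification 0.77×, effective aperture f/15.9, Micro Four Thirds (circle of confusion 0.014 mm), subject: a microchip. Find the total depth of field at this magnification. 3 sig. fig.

At magnification m, DoF ≈ 2·N_eff·c/m² = 2 × 15.9 × 0.014 / 0.77² = 0.4452 / 0.5929 ≈ 0.751 mm.

0.751 mm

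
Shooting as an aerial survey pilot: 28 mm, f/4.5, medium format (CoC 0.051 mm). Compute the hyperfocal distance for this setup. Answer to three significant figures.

3.44 m

Hyperfocal distance H = f²/(N·c) + f = 28²/(4.5 × 0.051) + 28 = 784/0.2295 + 28 ≈ 3444.1 mm ≈ 3.44 m.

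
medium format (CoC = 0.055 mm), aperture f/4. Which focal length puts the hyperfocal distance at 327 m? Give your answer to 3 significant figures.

From H = f²/(N·c) + f, with f ≪ H: f ≈ √(H·N·c) = √(327000 × 4 × 0.055) = √71940 ≈ 268.2 mm.
The +f correction barely moves this — solving exactly, f² + N·c·f − N·c·H = 0 ⇒ f = (−N·c + √((N·c)² + 4·N·c·H))/2 = (−0.22 + √287760)/2 ≈ 268.11 mm, so f ≈ 268 mm.

268 mm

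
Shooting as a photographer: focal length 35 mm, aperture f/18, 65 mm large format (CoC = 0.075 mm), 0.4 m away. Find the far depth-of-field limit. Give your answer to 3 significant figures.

0.669 m

Hyperfocal distance H = f²/(N·c) + f = 35²/(18 × 0.075) + 35 = 1225/1.35 + 35 ≈ 942.4 mm ≈ 0.942 m.
Far limit Df = s·(H − f)/(H − s) = 400 × (942.4 − 35) / (942.4 − 400) = 400 × 907.4 / 542.4 ≈ 669.17 mm ≈ 0.669 m.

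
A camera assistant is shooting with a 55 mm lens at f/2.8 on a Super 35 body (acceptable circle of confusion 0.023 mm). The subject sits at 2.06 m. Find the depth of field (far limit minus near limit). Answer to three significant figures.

176 mm

Hyperfocal distance H = f²/(N·c) + f = 55²/(2.8 × 0.023) + 55 = 3025/0.0644 + 55 ≈ 47027.0 mm ≈ 47.03 m.
Near limit Dn = s·(H − f)/(H + s − 2f) = 2060 × (47027.0 − 55) / (47027.0 + 2060 − 2 × 55) = 2060 × 46972.0 / 48977.0 ≈ 1975.67 mm.
Far limit Df = s·(H − f)/(H − s) = 2060 × (47027.0 − 55) / (47027.0 − 2060) = 2060 × 46972.0 / 44967.0 ≈ 2151.85 mm.
Depth of field = Df − Dn = 2151.85 − 1975.67 ≈ 176.18 mm.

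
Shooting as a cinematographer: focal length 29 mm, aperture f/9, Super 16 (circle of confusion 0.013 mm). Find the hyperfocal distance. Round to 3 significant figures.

7.22 m

Hyperfocal distance H = f²/(N·c) + f = 29²/(9 × 0.013) + 29 = 841/0.117 + 29 ≈ 7217.0 mm ≈ 7.22 m.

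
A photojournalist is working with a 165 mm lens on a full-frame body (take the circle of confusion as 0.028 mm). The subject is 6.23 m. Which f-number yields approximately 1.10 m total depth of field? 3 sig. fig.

Write h = H − f = f²/(N·c). The thin-lens limits are Dn = s·h/(h + (s−f)) and Df = s·h/(h − (s−f)), so DoF = Df − Dn = 2·s·(s−f)·h / (h² − (s−f)²).
That is a quadratic in h: DoF·h² − 2·s·(s−f)·h − DoF·(s−f)² = 0 ⇒ h = (s−f)·(s + √(s² + DoF²)) / DoF = 6065 × (6230 + √(6230² + 1100²)) / 1100 = 6065 × (6230 + 6326.37) / 1100 ≈ 69231 mm.
Then N = f²/(c·h) = 165² / (0.028 × 69231) = 27225 / 1938.5 ≈ 14.

f/14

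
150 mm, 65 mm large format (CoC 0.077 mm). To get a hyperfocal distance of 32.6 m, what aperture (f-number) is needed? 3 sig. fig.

Rearrange H = f²/(N·c) + f for N: N = f² / ((H − f)·c).
N = 150² / ((32600 − 150) × 0.077) = 22500 / 2499 ≈ 9.

f/9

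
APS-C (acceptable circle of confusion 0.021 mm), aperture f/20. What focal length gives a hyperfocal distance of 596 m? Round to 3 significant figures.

From H = f²/(N·c) + f, with f ≪ H: f ≈ √(H·N·c) = √(596000 × 20 × 0.021) = √250320 ≈ 500.3 mm.
The +f correction barely moves this — solving exactly, f² + N·c·f − N·c·H = 0 ⇒ f = (−N·c + √((N·c)² + 4·N·c·H))/2 = (−0.42 + √1001280)/2 ≈ 500.11 mm, so f ≈ 500 mm.

500 mm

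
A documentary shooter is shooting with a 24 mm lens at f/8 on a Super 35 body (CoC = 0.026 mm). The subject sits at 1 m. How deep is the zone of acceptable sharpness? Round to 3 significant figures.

0.805 m

Hyperfocal distance H = f²/(N·c) + f = 24²/(8 × 0.026) + 24 = 576/0.208 + 24 ≈ 2793.2 mm ≈ 2.793 m.
Near limit Dn = s·(H − f)/(H + s − 2f) = 1000 × (2793.2 − 24) / (2793.2 + 1000 − 2 × 24) = 1000 × 2769.2 / 3745.2 ≈ 739.40 mm.
Far limit Df = s·(H − f)/(H − s) = 1000 × (2793.2 − 24) / (2793.2 − 1000) = 1000 × 2769.2 / 1793.2 ≈ 1544.27 mm.
Depth of field = Df − Dn = 1544.27 − 739.40 ≈ 804.87 mm ≈ 0.805 m.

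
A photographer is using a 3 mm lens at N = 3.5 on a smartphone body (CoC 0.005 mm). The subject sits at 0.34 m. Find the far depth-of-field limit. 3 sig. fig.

0.986 m

Hyperfocal distance H = f²/(N·c) + f = 3²/(3.5 × 0.005) + 3 = 9/0.0175 + 3 ≈ 517.3 mm ≈ 0.517 m.
Far limit Df = s·(H − f)/(H − s) = 340 × (517.3 − 3) / (517.3 − 340) = 340 × 514.3 / 177.3 ≈ 986.30 mm ≈ 0.986 m.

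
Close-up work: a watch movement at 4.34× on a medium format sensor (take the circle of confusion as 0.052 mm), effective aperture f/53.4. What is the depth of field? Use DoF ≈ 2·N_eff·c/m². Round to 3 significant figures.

At magnification m, DoF ≈ 2·N_eff·c/m² = 2 × 53.4 × 0.052 / 4.34² = 5.554 / 18.84 ≈ 0.295 mm.

0.295 mm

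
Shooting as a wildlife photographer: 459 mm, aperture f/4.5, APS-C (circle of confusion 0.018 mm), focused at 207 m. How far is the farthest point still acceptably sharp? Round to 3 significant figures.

225 m

Hyperfocal distance H = f²/(N·c) + f = 459²/(4.5 × 0.018) + 459 = 210681/0.081 + 459 ≈ 2601459.0 mm ≈ 2601 m.
Far limit Df = s·(H − f)/(H − s) = 207000 × (2601459.0 − 459) / (2601459.0 − 207000) = 207000 × 2601000.0 / 2394459.0 ≈ 224855 mm ≈ 225 m.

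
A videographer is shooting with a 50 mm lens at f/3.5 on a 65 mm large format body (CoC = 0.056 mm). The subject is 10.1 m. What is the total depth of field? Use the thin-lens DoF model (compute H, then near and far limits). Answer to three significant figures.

42.0 m

Hyperfocal distance H = f²/(N·c) + f = 50²/(3.5 × 0.056) + 50 = 2500/0.196 + 50 ≈ 12805.1 mm ≈ 12.81 m.
Near limit Dn = s·(H − f)/(H + s − 2f) = 10100 × (12805.1 − 50) / (12805.1 + 10100 − 2 × 50) = 10100 × 12755.1 / 22805.1 ≈ 5649 mm.
Far limit Df = s·(H − f)/(H − s) = 10100 × (12805.1 − 50) / (12805.1 − 10100) = 10100 × 12755.1 / 2705.1 ≈ 47624 mm.
Depth of field = Df − Dn = 47624 − 5649 ≈ 41975 mm ≈ 42.0 m.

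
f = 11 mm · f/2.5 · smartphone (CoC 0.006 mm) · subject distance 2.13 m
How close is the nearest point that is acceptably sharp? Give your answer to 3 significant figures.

1.69 m

Hyperfocal distance H = f²/(N·c) + f = 11²/(2.5 × 0.006) + 11 = 121/0.015 + 11 ≈ 8077.7 mm ≈ 8.078 m.
Near limit Dn = s·(H − f)/(H + s − 2f) = 2130 × (8077.7 − 11) / (8077.7 + 2130 − 2 × 11) = 2130 × 8066.7 / 10185.7 ≈ 1686.9 mm ≈ 1.69 m.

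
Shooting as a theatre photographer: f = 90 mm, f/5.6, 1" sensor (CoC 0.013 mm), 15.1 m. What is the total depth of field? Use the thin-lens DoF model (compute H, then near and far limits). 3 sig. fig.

Hyperfocal distance H = f²/(N·c) + f = 90²/(5.6 × 0.013) + 90 = 8100/0.0728 + 90 ≈ 111353.7 mm ≈ 111.4 m.
Near limit Dn = s·(H − f)/(H + s − 2f) = 15100 × (111353.7 − 90) / (111353.7 + 15100 − 2 × 90) = 15100 × 111263.7 / 126273.7 ≈ 13305.1 mm.
Far limit Df = s·(H − f)/(H − s) = 15100 × (111353.7 − 90) / (111353.7 − 15100) = 15100 × 111263.7 / 96253.7 ≈ 17454.7 mm.
Depth of field = Df − Dn = 17454.7 − 13305.1 ≈ 4149.6 mm ≈ 4.15 m.

4.15 m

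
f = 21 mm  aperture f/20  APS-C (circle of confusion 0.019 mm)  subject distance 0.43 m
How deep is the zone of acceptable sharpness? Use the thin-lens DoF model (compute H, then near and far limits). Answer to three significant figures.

346 mm

Hyperfocal distance H = f²/(N·c) + f = 21²/(20 × 0.019) + 21 = 441/0.38 + 21 ≈ 1181.5 mm ≈ 1.182 m.
Near limit Dn = s·(H − f)/(H + s − 2f) = 430 × (1181.5 − 21) / (1181.5 + 430 − 2 × 21) = 430 × 1160.5 / 1569.5 ≈ 317.95 mm.
Far limit Df = s·(H − f)/(H − s) = 430 × (1181.5 − 21) / (1181.5 − 430) = 430 × 1160.5 / 751.5 ≈ 664.02 mm.
Depth of field = Df − Dn = 664.02 − 317.95 ≈ 346.07 mm.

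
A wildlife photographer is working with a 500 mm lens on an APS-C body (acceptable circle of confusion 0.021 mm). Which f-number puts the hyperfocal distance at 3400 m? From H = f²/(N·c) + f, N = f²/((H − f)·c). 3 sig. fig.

f/3.50

Rearrange H = f²/(N·c) + f for N: N = f² / ((H − f)·c).
N = 500² / ((3400000 − 500) × 0.021) = 250000 / 71390 ≈ 3.50.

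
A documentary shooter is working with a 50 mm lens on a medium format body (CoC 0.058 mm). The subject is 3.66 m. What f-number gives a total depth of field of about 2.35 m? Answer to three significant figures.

f/3.50

Write h = H − f = f²/(N·c). The thin-lens limits are Dn = s·h/(h + (s−f)) and Df = s·h/(h − (s−f)), so DoF = Df − Dn = 2·s·(s−f)·h / (h² − (s−f)²).
That is a quadratic in h: DoF·h² − 2·s·(s−f)·h − DoF·(s−f)² = 0 ⇒ h = (s−f)·(s + √(s² + DoF²)) / DoF = 3610 × (3660 + √(3660² + 2350²)) / 2350 = 3610 × (3660 + 4349.49) / 2350 ≈ 12304 mm.
Then N = f²/(c·h) = 50² / (0.058 × 12304) = 2500 / 713.63 ≈ 3.50.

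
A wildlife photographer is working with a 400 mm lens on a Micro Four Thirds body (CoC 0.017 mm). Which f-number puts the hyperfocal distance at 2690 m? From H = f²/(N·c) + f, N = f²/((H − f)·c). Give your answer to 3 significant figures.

f/3.50

Rearrange H = f²/(N·c) + f for N: N = f² / ((H − f)·c).
N = 400² / ((2690000 − 400) × 0.017) = 160000 / 45723 ≈ 3.50.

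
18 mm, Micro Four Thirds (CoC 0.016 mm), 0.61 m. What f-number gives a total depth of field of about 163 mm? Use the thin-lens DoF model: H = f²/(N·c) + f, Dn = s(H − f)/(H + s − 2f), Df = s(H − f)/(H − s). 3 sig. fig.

f/4.49

Write h = H − f = f²/(N·c). The thin-lens limits are Dn = s·h/(h + (s−f)) and Df = s·h/(h − (s−f)), so DoF = Df − Dn = 2·s·(s−f)·h / (h² − (s−f)²).
That is a quadratic in h: DoF·h² − 2·s·(s−f)·h − DoF·(s−f)² = 0 ⇒ h = (s−f)·(s + √(s² + DoF²)) / DoF = 592 × (610 + √(610² + 163²)) / 163 = 592 × (610 + 631.402) / 163 ≈ 4508.7 mm.
Then N = f²/(c·h) = 18² / (0.016 × 4508.7) = 324 / 72.138 ≈ 4.49.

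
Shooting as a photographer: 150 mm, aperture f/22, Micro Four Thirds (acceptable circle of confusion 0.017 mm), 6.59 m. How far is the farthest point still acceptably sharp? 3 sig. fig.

Hyperfocal distance H = f²/(N·c) + f = 150²/(22 × 0.017) + 150 = 22500/0.374 + 150 ≈ 60310.4 mm ≈ 60.31 m.
Far limit Df = s·(H − f)/(H − s) = 6590 × (60310.4 − 150) / (60310.4 − 6590) = 6590 × 60160.4 / 53720.4 ≈ 7380.0 mm ≈ 7.38 m.

7.38 m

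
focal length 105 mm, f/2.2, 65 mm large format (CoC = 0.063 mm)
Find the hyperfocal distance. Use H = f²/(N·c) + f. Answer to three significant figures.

Hyperfocal distance H = f²/(N·c) + f = 105²/(2.2 × 0.063) + 105 = 11025/0.1386 + 105 ≈ 79650.5 mm ≈ 79.7 m.

79.7 m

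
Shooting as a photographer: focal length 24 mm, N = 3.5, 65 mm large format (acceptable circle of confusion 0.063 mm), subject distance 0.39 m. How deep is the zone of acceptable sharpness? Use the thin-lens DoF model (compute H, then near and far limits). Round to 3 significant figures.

111 mm

Hyperfocal distance H = f²/(N·c) + f = 24²/(3.5 × 0.063) + 24 = 576/0.2205 + 24 ≈ 2636.2 mm ≈ 2.636 m.
Near limit Dn = s·(H − f)/(H + s − 2f) = 390 × (2636.2 − 24) / (2636.2 + 390 − 2 × 24) = 390 × 2612.2 / 2978.2 ≈ 342.07 mm.
Far limit Df = s·(H − f)/(H − s) = 390 × (2636.2 − 24) / (2636.2 − 390) = 390 × 2612.2 / 2246.2 ≈ 453.55 mm.
Depth of field = Df − Dn = 453.55 − 342.07 ≈ 111.48 mm.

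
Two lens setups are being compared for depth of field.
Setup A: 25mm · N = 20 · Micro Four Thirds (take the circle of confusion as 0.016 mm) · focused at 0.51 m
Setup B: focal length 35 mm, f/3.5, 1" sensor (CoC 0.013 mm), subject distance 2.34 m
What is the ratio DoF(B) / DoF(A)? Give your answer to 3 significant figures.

1.50

Setup A: H = 25²/(20×0.016) + 25 ≈ 1978.1 mm; DoF = Df − Dn = 678.48 − 408.55 ≈ 269.93 mm.
Setup B: H = 35²/(3.5×0.013) + 35 ≈ 26958.1 mm; DoF = Df − Dn = 2559.10 − 2155.46 ≈ 403.64 mm.
Ratio = 403.64 / 269.93 ≈ 1.50.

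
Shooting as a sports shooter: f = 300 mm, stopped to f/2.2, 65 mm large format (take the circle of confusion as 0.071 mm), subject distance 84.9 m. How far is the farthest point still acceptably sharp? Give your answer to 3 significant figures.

99.5 m

Hyperfocal distance H = f²/(N·c) + f = 300²/(2.2 × 0.071) + 300 = 90000/0.1562 + 300 ≈ 576484.4 mm ≈ 576.5 m.
Far limit Df = s·(H − f)/(H − s) = 84900 × (576484.4 − 300) / (576484.4 − 84900) = 84900 × 576184.4 / 491584.4 ≈ 99511 mm ≈ 99.5 m.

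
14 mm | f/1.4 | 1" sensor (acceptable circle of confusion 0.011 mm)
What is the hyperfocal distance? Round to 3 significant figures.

12.7 m

Hyperfocal distance H = f²/(N·c) + f = 14²/(1.4 × 0.011) + 14 = 196/0.0154 + 14 ≈ 12741.3 mm ≈ 12.7 m.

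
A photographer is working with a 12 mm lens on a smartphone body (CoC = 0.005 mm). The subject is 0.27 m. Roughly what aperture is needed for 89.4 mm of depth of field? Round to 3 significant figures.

f/18

Write h = H − f = f²/(N·c). The thin-lens limits are Dn = s·h/(h + (s−f)) and Df = s·h/(h − (s−f)), so DoF = Df − Dn = 2·s·(s−f)·h / (h² − (s−f)²).
That is a quadratic in h: DoF·h² − 2·s·(s−f)·h − DoF·(s−f)² = 0 ⇒ h = (s−f)·(s + √(s² + DoF²)) / DoF = 258 × (270 + √(270² + 89.4²)) / 89.4 = 258 × (270 + 284.416) / 89.4 ≈ 1600.0 mm.
Then N = f²/(c·h) = 12² / (0.005 × 1600.0) = 144 / 8.0000 ≈ 18.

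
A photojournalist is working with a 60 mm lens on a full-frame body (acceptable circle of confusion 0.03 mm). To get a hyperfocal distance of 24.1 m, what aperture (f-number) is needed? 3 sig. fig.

f/4.99

Rearrange H = f²/(N·c) + f for N: N = f² / ((H − f)·c).
N = 60² / ((24100 − 60) × 0.03) = 3600 / 721.2 ≈ 4.99.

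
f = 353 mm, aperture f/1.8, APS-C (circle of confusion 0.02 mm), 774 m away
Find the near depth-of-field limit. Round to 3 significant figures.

633 m

Hyperfocal distance H = f²/(N·c) + f = 353²/(1.8 × 0.02) + 353 = 124609/0.036 + 353 ≈ 3461714.1 mm ≈ 3462 m.
Near limit Dn = s·(H − f)/(H + s − 2f) = 774000 × (3461714.1 − 353) / (3461714.1 + 774000 − 2 × 353) = 774000 × 3461361.1 / 4235008.1 ≈ 632606 mm ≈ 633 m.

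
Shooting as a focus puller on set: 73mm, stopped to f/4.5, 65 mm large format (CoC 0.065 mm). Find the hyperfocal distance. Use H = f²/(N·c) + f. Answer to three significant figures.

18.3 m

Hyperfocal distance H = f²/(N·c) + f = 73²/(4.5 × 0.065) + 73 = 5329/0.2925 + 73 ≈ 18291.8 mm ≈ 18.3 m.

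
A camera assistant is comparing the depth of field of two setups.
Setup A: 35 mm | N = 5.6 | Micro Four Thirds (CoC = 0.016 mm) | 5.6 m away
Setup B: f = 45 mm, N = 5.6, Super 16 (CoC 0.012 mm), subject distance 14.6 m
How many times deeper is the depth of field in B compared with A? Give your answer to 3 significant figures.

3.37

Setup A: H = 35²/(5.6×0.016) + 35 ≈ 13706.9 mm; DoF = Df − Dn = 9444.1 − 3980.0 ≈ 5464.1 mm.
Setup B: H = 45²/(5.6×0.012) + 45 ≈ 30178.9 mm; DoF = Df − Dn = 28240 − 9845 ≈ 18395 mm.
Ratio = 18395 / 5464.1 ≈ 3.37.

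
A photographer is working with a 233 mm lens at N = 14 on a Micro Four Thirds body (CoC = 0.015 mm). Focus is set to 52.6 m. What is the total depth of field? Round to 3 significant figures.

22.2 m

Hyperfocal distance H = f²/(N·c) + f = 233²/(14 × 0.015) + 233 = 54289/0.21 + 233 ≈ 258752.0 mm ≈ 258.8 m.
Near limit Dn = s·(H − f)/(H + s − 2f) = 52600 × (258752.0 − 233) / (258752.0 + 52600 − 2 × 233) = 52600 × 258519.0 / 310886.0 ≈ 43740 mm.
Far limit Df = s·(H − f)/(H − s) = 52600 × (258752.0 − 233) / (258752.0 − 52600) = 52600 × 258519.0 / 206152.0 ≈ 65962 mm.
Depth of field = Df − Dn = 65962 − 43740 ≈ 22222 mm ≈ 22.2 m.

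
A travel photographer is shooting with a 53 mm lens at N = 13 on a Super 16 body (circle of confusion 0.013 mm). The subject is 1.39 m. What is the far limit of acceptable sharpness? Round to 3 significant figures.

Hyperfocal distance H = f²/(N·c) + f = 53²/(13 × 0.013) + 53 = 2809/0.169 + 53 ≈ 16674.3 mm ≈ 16.67 m.
Far limit Df = s·(H − f)/(H − s) = 1390 × (16674.3 − 53) / (16674.3 − 1390) = 1390 × 16621.3 / 15284.3 ≈ 1511.6 mm ≈ 1.51 m.

1.51 m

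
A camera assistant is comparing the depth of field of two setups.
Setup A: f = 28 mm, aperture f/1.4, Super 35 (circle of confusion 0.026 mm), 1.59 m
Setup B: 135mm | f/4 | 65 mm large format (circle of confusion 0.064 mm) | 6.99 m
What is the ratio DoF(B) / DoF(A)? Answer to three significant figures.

Setup A: H = 28²/(1.4×0.026) + 28 ≈ 21566.5 mm; DoF = Df − Dn = 1714.33 − 1482.49 ≈ 231.84 mm.
Setup B: H = 135²/(4×0.064) + 135 ≈ 71326.4 mm; DoF = Df − Dn = 7734.8 − 6376.1 ≈ 1358.7 mm.
Ratio = 1358.7 / 231.84 ≈ 5.86.

5.86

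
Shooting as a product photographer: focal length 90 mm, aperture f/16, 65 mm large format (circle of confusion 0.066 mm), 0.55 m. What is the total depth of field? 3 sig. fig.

66.2 mm

Hyperfocal distance H = f²/(N·c) + f = 90²/(16 × 0.066) + 90 = 8100/1.056 + 90 ≈ 7760.5 mm ≈ 7.760 m.
Near limit Dn = s·(H − f)/(H + s − 2f) = 550 × (7760.5 − 90) / (7760.5 + 550 − 2 × 90) = 550 × 7670.5 / 8130.5 ≈ 518.882 mm.
Far limit Df = s·(H − f)/(H − s) = 550 × (7760.5 − 90) / (7760.5 − 550) = 550 × 7670.5 / 7210.5 ≈ 585.088 mm.
Depth of field = Df − Dn = 585.088 − 518.882 ≈ 66.206 mm.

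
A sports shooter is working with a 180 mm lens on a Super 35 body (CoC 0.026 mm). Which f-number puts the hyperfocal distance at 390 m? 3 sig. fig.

Rearrange H = f²/(N·c) + f for N: N = f² / ((H − f)·c).
N = 180² / ((390000 − 180) × 0.026) = 32400 / 10135 ≈ 3.20.

f/3.20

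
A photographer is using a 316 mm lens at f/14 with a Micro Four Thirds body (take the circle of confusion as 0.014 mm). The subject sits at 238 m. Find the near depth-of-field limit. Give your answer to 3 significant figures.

Hyperfocal distance H = f²/(N·c) + f = 316²/(14 × 0.014) + 316 = 99856/0.196 + 316 ≈ 509785.4 mm ≈ 509.8 m.
Near limit Dn = s·(H − f)/(H + s − 2f) = 238000 × (509785.4 − 316) / (509785.4 + 238000 − 2 × 316) = 238000 × 509469.4 / 747153.4 ≈ 162288 mm ≈ 162 m.

162 m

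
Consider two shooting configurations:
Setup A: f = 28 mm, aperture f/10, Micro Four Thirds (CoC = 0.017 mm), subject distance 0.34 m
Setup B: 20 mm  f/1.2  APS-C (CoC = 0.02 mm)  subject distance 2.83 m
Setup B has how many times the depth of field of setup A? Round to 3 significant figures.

21.3

Setup A: H = 28²/(10×0.017) + 28 ≈ 4639.8 mm; DoF = Df − Dn = 364.671 − 318.456 ≈ 46.215 mm.
Setup B: H = 20²/(1.2×0.02) + 20 ≈ 16686.7 mm; DoF = Df − Dn = 3403.90 − 2421.70 ≈ 982.20 mm.
Ratio = 982.20 / 46.215 ≈ 21.3.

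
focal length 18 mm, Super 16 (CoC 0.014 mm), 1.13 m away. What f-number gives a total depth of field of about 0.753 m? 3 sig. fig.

Write h = H − f = f²/(N·c). The thin-lens limits are Dn = s·h/(h + (s−f)) and Df = s·h/(h − (s−f)), so DoF = Df − Dn = 2·s·(s−f)·h / (h² − (s−f)²).
That is a quadratic in h: DoF·h² − 2·s·(s−f)·h − DoF·(s−f)² = 0 ⇒ h = (s−f)·(s + √(s² + DoF²)) / DoF = 1112 × (1130 + √(1130² + 753²)) / 753 = 1112 × (1130 + 1357.91) / 753 ≈ 3674.0 mm.
Then N = f²/(c·h) = 18² / (0.014 × 3674.0) = 324 / 51.437 ≈ 6.30.

f/6.30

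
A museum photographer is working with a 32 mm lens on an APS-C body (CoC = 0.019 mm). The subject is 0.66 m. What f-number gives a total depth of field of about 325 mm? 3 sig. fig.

Write h = H − f = f²/(N·c). The thin-lens limits are Dn = s·h/(h + (s−f)) and Df = s·h/(h − (s−f)), so DoF = Df − Dn = 2·s·(s−f)·h / (h² − (s−f)²).
That is a quadratic in h: DoF·h² − 2·s·(s−f)·h − DoF·(s−f)² = 0 ⇒ h = (s−f)·(s + √(s² + DoF²)) / DoF = 628 × (660 + √(660² + 325²)) / 325 = 628 × (660 + 735.680) / 325 ≈ 2696.9 mm.
Then N = f²/(c·h) = 32² / (0.019 × 2696.9) = 1024 / 51.241 ≈ 20.

f/20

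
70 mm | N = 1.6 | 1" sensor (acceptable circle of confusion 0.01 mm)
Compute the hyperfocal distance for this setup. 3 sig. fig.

Hyperfocal distance H = f²/(N·c) + f = 70²/(1.6 × 0.01) + 70 = 4900/0.016 + 70 ≈ 306320.0 mm ≈ 306 m.

306 m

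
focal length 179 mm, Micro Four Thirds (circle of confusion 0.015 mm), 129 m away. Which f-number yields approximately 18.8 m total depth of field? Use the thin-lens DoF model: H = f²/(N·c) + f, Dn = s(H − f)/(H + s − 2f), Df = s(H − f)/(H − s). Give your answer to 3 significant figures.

f/1.20

Write h = H − f = f²/(N·c). The thin-lens limits are Dn = s·h/(h + (s−f)) and Df = s·h/(h − (s−f)), so DoF = Df − Dn = 2·s·(s−f)·h / (h² − (s−f)²).
That is a quadratic in h: DoF·h² − 2·s·(s−f)·h − DoF·(s−f)² = 0 ⇒ h = (s−f)·(s + √(s² + DoF²)) / DoF = 128821 × (129000 + √(129000² + 18800²)) / 18800 = 128821 × (129000 + 130363) / 18800 ≈ 1777200 mm.
Then N = f²/(c·h) = 179² / (0.015 × 1777200) = 32041 / 26658 ≈ 1.20.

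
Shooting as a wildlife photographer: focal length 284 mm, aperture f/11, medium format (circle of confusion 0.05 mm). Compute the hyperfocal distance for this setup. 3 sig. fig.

Hyperfocal distance H = f²/(N·c) + f = 284²/(11 × 0.05) + 284 = 80656/0.55 + 284 ≈ 146931.3 mm ≈ 147 m.

147 m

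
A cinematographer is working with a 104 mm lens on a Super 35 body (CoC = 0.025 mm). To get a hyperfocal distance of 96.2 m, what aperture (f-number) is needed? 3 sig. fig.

Rearrange H = f²/(N·c) + f for N: N = f² / ((H − f)·c).
N = 104² / ((96200 − 104) × 0.025) = 10816 / 2402 ≈ 4.50.

f/4.50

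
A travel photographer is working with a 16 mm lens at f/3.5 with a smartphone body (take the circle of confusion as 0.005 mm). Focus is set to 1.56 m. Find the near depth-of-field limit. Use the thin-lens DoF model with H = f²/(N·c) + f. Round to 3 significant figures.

Hyperfocal distance H = f²/(N·c) + f = 16²/(3.5 × 0.005) + 16 = 256/0.0175 + 16 ≈ 14644.6 mm ≈ 14.64 m.
Near limit Dn = s·(H − f)/(H + s − 2f) = 1560 × (14644.6 − 16) / (14644.6 + 1560 − 2 × 16) = 1560 × 14628.6 / 16172.6 ≈ 1411.1 mm ≈ 1.41 m.

1.41 m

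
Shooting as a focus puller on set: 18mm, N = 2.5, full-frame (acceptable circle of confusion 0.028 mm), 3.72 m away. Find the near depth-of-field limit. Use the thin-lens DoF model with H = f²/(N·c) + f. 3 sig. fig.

Hyperfocal distance H = f²/(N·c) + f = 18²/(2.5 × 0.028) + 18 = 324/0.07 + 18 ≈ 4646.6 mm ≈ 4.647 m.
Near limit Dn = s·(H − f)/(H + s − 2f) = 3720 × (4646.6 − 18) / (4646.6 + 3720 − 2 × 18) = 3720 × 4628.6 / 8330.6 ≈ 2066.9 mm ≈ 2.07 m.

2.07 m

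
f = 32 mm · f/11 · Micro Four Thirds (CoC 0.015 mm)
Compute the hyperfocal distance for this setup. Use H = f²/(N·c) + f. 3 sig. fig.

6.24 m

Hyperfocal distance H = f²/(N·c) + f = 32²/(11 × 0.015) + 32 = 1024/0.165 + 32 ≈ 6238.1 mm ≈ 6.24 m.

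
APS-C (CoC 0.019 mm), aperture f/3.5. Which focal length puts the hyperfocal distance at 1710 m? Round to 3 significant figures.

337 mm

From H = f²/(N·c) + f, with f ≪ H: f ≈ √(H·N·c) = √(1710000 × 3.5 × 0.019) = √113715 ≈ 337.2 mm.
The +f correction barely moves this — solving exactly, f² + N·c·f − N·c·H = 0 ⇒ f = (−N·c + √((N·c)² + 4·N·c·H))/2 = (−0.0665 + √454860)/2 ≈ 337.18 mm, so f ≈ 337 mm.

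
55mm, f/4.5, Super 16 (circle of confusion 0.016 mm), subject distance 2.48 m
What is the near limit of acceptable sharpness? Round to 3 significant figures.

Hyperfocal distance H = f²/(N·c) + f = 55²/(4.5 × 0.016) + 55 = 3025/0.072 + 55 ≈ 42068.9 mm ≈ 42.07 m.
Near limit Dn = s·(H − f)/(H + s − 2f) = 2480 × (42068.9 − 55) / (42068.9 + 2480 − 2 × 55) = 2480 × 42013.9 / 44438.9 ≈ 2344.7 mm ≈ 2.34 m.

2.34 m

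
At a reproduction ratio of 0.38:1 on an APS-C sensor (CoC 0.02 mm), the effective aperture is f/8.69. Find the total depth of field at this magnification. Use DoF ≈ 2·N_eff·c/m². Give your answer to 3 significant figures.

At magnification m, DoF ≈ 2·N_eff·c/m² = 2 × 8.69 × 0.02 / 0.38² = 0.3476 / 0.1444 ≈ 2.41 mm.

2.41 mm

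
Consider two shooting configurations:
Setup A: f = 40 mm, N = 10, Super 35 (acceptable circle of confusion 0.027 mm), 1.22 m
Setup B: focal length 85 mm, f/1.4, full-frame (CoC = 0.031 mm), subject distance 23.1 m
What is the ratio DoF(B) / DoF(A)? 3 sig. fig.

12.9

Setup A: H = 40²/(10×0.027) + 40 ≈ 5965.9 mm; DoF = Df − Dn = 1523.33 − 1017.41 ≈ 505.92 mm.
Setup B: H = 85²/(1.4×0.031) + 85 ≈ 166559.7 mm; DoF = Df − Dn = 26805.9 − 20294.3 ≈ 6511.6 mm.
Ratio = 6511.6 / 505.92 ≈ 12.9.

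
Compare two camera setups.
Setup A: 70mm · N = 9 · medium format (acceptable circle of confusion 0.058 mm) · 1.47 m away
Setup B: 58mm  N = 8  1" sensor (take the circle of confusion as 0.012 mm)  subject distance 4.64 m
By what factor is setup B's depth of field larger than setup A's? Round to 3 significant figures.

Setup A: H = 70²/(9×0.058) + 70 ≈ 9457.0 mm; DoF = Df − Dn = 1727.67 − 1279.21 ≈ 448.46 mm.
Setup B: H = 58²/(8×0.012) + 58 ≈ 35099.7 mm; DoF = Df − Dn = 5338.0 − 4103.4 ≈ 1234.6 mm.
Ratio = 1234.6 / 448.46 ≈ 2.75.

2.75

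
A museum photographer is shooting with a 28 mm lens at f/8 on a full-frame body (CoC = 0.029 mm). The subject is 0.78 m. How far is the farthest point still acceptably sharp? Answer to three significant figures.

Hyperfocal distance H = f²/(N·c) + f = 28²/(8 × 0.029) + 28 = 784/0.232 + 28 ≈ 3407.3 mm ≈ 3.407 m.
Far limit Df = s·(H − f)/(H − s) = 780 × (3407.3 − 28) / (3407.3 − 780) = 780 × 3379.3 / 2627.3 ≈ 1003.3 mm ≈ 1.00 m.

1.00 m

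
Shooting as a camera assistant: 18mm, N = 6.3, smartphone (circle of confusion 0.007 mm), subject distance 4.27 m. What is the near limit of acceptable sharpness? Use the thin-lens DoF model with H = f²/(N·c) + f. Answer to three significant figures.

2.70 m

Hyperfocal distance H = f²/(N·c) + f = 18²/(6.3 × 0.007) + 18 = 324/0.0441 + 18 ≈ 7364.9 mm ≈ 7.365 m.
Near limit Dn = s·(H − f)/(H + s − 2f) = 4270 × (7364.9 − 18) / (7364.9 + 4270 − 2 × 18) = 4270 × 7346.9 / 11598.9 ≈ 2704.7 mm ≈ 2.70 m.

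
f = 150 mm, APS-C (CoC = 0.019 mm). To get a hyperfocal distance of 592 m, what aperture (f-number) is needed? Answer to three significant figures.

Rearrange H = f²/(N·c) + f for N: N = f² / ((H − f)·c).
N = 150² / ((592000 − 150) × 0.019) = 22500 / 11245 ≈ 2.00.

f/2.00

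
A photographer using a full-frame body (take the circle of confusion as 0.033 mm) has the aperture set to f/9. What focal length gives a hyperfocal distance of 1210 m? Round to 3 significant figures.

599 mm

From H = f²/(N·c) + f, with f ≪ H: f ≈ √(H·N·c) = √(1210000 × 9 × 0.033) = √359370 ≈ 599.5 mm.
Exact: f² + N·c·f − N·c·H = 0 ⇒ f = (−N·c + √((N·c)² + 4·N·c·H))/2 = (−0.297 + √1437480)/2 ≈ 599.33 mm ≈ 599 mm.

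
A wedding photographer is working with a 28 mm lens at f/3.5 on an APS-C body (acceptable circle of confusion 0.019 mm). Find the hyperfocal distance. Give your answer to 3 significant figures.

11.8 m

Hyperfocal distance H = f²/(N·c) + f = 28²/(3.5 × 0.019) + 28 = 784/0.0665 + 28 ≈ 11817.5 mm ≈ 11.8 m.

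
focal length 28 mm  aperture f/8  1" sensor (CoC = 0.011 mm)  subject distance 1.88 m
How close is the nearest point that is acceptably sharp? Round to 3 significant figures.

1.56 m

Hyperfocal distance H = f²/(N·c) + f = 28²/(8 × 0.011) + 28 = 784/0.088 + 28 ≈ 8937.1 mm ≈ 8.937 m.
Near limit Dn = s·(H − f)/(H + s − 2f) = 1880 × (8937.1 − 28) / (8937.1 + 1880 − 2 × 28) = 1880 × 8909.1 / 10761.1 ≈ 1556.4 mm ≈ 1.56 m.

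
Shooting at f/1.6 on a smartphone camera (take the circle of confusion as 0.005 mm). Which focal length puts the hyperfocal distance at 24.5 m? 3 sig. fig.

From H = f²/(N·c) + f, with f ≪ H: f ≈ √(H·N·c) = √(24500 × 1.6 × 0.005) = √196.00 ≈ 14.00 mm.
The +f correction barely moves this — solving exactly, f² + N·c·f − N·c·H = 0 ⇒ f = (−N·c + √((N·c)² + 4·N·c·H))/2 = (−0.008 + √784.00)/2 ≈ 13.996 mm, so f ≈ 14.0 mm.

14.0 mm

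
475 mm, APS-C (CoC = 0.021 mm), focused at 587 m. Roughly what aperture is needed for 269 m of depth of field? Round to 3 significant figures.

Write h = H − f = f²/(N·c). The thin-lens limits are Dn = s·h/(h + (s−f)) and Df = s·h/(h − (s−f)), so DoF = Df − Dn = 2·s·(s−f)·h / (h² − (s−f)²).
That is a quadratic in h: DoF·h² − 2·s·(s−f)·h − DoF·(s−f)² = 0 ⇒ h = (s−f)·(s + √(s² + DoF²)) / DoF = 586525 × (587000 + √(587000² + 269000²)) / 269000 = 586525 × (587000 + 645701) / 269000 ≈ 2687770 mm.
Then N = f²/(c·h) = 475² / (0.021 × 2687770) = 225625 / 56443 ≈ 4.

f/4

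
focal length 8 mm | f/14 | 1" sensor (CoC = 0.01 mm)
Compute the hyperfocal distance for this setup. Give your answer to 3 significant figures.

465 mm

Hyperfocal distance H = f²/(N·c) + f = 8²/(14 × 0.01) + 8 = 64/0.14 + 8 ≈ 465.1 mm ≈ 0.465 m.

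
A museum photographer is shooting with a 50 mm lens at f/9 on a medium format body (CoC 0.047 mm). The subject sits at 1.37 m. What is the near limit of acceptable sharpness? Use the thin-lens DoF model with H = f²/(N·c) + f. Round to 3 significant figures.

Hyperfocal distance H = f²/(N·c) + f = 50²/(9 × 0.047) + 50 = 2500/0.423 + 50 ≈ 5960.2 mm ≈ 5.960 m.
Near limit Dn = s·(H − f)/(H + s − 2f) = 1370 × (5960.2 − 50) / (5960.2 + 1370 − 2 × 50) = 1370 × 5910.2 / 7230.2 ≈ 1119.9 mm ≈ 1.12 m.

1.12 m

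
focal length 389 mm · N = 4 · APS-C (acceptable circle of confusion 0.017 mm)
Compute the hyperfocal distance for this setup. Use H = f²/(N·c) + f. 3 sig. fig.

Hyperfocal distance H = f²/(N·c) + f = 389²/(4 × 0.017) + 389 = 151321/0.068 + 389 ≈ 2225697.8 mm ≈ 2230 m.

2230 m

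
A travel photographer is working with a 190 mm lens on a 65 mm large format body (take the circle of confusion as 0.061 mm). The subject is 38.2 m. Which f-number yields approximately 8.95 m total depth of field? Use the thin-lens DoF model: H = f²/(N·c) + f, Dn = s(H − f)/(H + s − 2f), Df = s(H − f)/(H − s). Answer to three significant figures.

f/1.80

Write h = H − f = f²/(N·c). The thin-lens limits are Dn = s·h/(h + (s−f)) and Df = s·h/(h − (s−f)), so DoF = Df − Dn = 2·s·(s−f)·h / (h² − (s−f)²).
That is a quadratic in h: DoF·h² − 2·s·(s−f)·h − DoF·(s−f)² = 0 ⇒ h = (s−f)·(s + √(s² + DoF²)) / DoF = 38010 × (38200 + √(38200² + 8950²)) / 8950 = 38010 × (38200 + 39234.5) / 8950 ≈ 328859 mm.
Then N = f²/(c·h) = 190² / (0.061 × 328859) = 36100 / 20060 ≈ 1.80.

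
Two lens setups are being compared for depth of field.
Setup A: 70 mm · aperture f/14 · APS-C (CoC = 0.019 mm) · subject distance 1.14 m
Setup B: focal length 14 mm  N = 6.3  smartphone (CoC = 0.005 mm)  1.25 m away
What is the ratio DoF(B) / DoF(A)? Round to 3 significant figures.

Setup A: H = 70²/(14×0.019) + 70 ≈ 18491.1 mm; DoF = Df − Dn = 1210.30 − 1077.42 ≈ 132.88 mm.
Setup B: H = 14²/(6.3×0.005) + 14 ≈ 6236.2 mm; DoF = Df − Dn = 1559.85 − 1042.85 ≈ 517.00 mm.
Ratio = 517.00 / 132.88 ≈ 3.89.

3.89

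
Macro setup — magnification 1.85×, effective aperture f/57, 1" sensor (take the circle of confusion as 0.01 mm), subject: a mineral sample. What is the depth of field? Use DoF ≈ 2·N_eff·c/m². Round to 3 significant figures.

0.333 mm

At magnification m, DoF ≈ 2·N_eff·c/m² = 2 × 57 × 0.01 / 1.85² = 1.14 / 3.423 ≈ 0.333 mm.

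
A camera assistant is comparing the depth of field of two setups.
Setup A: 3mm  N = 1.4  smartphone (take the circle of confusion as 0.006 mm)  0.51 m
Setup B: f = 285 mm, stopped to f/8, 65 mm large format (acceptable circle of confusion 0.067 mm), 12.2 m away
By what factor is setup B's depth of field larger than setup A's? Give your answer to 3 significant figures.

3.10

Setup A: H = 3²/(1.4×0.006) + 3 ≈ 1074.4 mm; DoF = Df − Dn = 968.11 − 346.19 ≈ 621.92 mm.
Setup B: H = 285²/(8×0.067) + 285 ≈ 151824.2 mm; DoF = Df − Dn = 13241.1 − 11310.7 ≈ 1930.4 mm.
Ratio = 1930.4 / 621.92 ≈ 3.10.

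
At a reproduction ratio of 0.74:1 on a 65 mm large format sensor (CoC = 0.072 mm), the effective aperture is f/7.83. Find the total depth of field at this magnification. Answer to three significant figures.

At magnification m, DoF ≈ 2·N_eff·c/m² = 2 × 7.83 × 0.072 / 0.74² = 1.128 / 0.5476 ≈ 2.06 mm.

2.06 mm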